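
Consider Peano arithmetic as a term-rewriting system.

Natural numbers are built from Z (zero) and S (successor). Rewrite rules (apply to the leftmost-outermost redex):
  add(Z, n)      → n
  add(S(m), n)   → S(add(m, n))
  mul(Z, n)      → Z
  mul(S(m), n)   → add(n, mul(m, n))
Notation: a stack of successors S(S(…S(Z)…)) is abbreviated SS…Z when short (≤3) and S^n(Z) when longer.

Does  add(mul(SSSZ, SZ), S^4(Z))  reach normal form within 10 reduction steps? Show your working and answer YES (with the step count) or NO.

  start: add(mul(SSSZ, SZ), S^4(Z))
  step 1: add(add(SZ, mul(SSZ, SZ)), S^4(Z))
  step 2: add(S(add(Z, mul(SSZ, SZ))), S^4(Z))
  step 3: S(add(add(Z, mul(SSZ, SZ)), S^4(Z)))
  step 4: S(add(mul(SSZ, SZ), S^4(Z)))
  step 5: S(add(add(SZ, mul(SZ, SZ)), S^4(Z)))
  step 6: S(add(S(add(Z, mul(SZ, SZ))), S^4(Z)))
  step 7: S(S(add(add(Z, mul(SZ, SZ)), S^4(Z))))
  step 8: S(S(add(mul(SZ, SZ), S^4(Z))))
  step 9: S(S(add(add(SZ, mul(Z, SZ)), S^4(Z))))
  step 10: S(S(add(S(add(Z, mul(Z, SZ))), S^4(Z))))

Answer: NO — after 10 steps the term is S(S(add(S(add(Z, mul(Z, SZ))), S^4(Z)))), not yet normal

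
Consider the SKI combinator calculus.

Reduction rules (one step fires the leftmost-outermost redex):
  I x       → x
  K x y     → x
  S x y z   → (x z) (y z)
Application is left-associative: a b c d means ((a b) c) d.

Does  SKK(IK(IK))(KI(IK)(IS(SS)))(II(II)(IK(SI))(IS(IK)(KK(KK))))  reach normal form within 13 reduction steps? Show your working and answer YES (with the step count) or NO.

  start: SKK(IK(IK))(KI(IK)(IS(SS)))(II(II)(IK(SI))(IS(IK)(KK(KK))))
  →1  K(IK(IK))(K(IK(IK)))(KI(IK)(IS(SS)))(II(II)(IK(SI))(IS(IK)(KK(KK))))
  →2  IK(IK)(KI(IK)(IS(SS)))(II(II)(IK(SI))(IS(IK)(KK(KK))))
  →3  K(IK)(KI(IK)(IS(SS)))(II(II)(IK(SI))(IS(IK)(KK(KK))))
  →4  IK(II(II)(IK(SI))(IS(IK)(KK(KK))))
  →5  K(II(II)(IK(SI))(IS(IK)(KK(KK))))
  →6  K(I(II)(IK(SI))(IS(IK)(KK(KK))))
  →7  K(II(IK(SI))(IS(IK)(KK(KK))))
  →8  K(I(IK(SI))(IS(IK)(KK(KK))))
  →9  K(IK(SI)(IS(IK)(KK(KK))))
  →10  K(K(SI)(IS(IK)(KK(KK))))
  →11  K(SI)

Answer: YES — reaches normal form K(SI) in 11 ≤ 13 steps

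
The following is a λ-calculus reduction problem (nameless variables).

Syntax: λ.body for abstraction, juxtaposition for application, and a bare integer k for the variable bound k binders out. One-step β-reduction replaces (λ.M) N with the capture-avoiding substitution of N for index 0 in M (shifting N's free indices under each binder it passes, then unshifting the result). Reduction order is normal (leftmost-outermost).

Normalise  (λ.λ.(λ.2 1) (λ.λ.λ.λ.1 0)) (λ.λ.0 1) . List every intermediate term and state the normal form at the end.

Answer: normal form = λ.λ.0 1  (in 3 steps)

Reduction:
  start: (λ.λ.(λ.2 1) (λ.λ.λ.λ.1 0)) (λ.λ.0 1)
  step 1: λ.(λ.(λ.λ.0 1) 1) (λ.λ.λ.λ.1 0)
  step 2: λ.(λ.λ.0 1) 0
  step 3: λ.λ.0 1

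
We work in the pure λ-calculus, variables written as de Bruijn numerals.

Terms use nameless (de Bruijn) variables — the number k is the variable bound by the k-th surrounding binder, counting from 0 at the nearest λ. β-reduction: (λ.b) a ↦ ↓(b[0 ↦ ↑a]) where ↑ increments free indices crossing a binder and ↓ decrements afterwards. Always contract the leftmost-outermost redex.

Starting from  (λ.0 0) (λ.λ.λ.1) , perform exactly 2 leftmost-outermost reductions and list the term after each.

Answer: after 2 steps: λ.λ.1

Reduction:
  start: (λ.0 0) (λ.λ.λ.1)
  [1] (λ.λ.λ.1) (λ.λ.λ.1)
  [2] λ.λ.1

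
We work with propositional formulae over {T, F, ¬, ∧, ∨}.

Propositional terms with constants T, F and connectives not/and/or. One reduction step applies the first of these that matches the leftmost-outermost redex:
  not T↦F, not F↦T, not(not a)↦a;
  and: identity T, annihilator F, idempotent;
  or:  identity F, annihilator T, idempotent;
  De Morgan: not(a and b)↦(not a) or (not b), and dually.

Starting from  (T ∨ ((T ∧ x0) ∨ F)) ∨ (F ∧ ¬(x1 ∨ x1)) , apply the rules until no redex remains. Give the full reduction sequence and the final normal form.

Answer: normal form = T  (in 2 steps)

Derivation:
  start: (T ∨ ((T ∧ x0) ∨ F)) ∨ (F ∧ ¬(x1 ∨ x1))
  →1  T ∨ (F ∧ ¬(x1 ∨ x1))
  →2  T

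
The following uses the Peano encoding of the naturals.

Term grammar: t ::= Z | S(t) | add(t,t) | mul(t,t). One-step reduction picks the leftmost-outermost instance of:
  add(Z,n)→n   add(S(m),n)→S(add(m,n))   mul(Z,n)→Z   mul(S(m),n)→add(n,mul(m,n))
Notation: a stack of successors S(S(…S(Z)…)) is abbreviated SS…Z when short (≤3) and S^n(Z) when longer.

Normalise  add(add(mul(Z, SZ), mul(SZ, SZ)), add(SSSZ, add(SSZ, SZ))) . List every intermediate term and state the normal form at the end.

  start: add(add(mul(Z, SZ), mul(SZ, SZ)), add(SSSZ, add(SSZ, SZ)))
  [1] add(add(Z, mul(SZ, SZ)), add(SSSZ, add(SSZ, SZ)))
  [2] add(mul(SZ, SZ), add(SSSZ, add(SSZ, SZ)))
  [3] add(add(SZ, mul(Z, SZ)), add(SSSZ, add(SSZ, SZ)))
  [4] add(S(add(Z, mul(Z, SZ))), add(SSSZ, add(SSZ, SZ)))
  [5] S(add(add(Z, mul(Z, SZ)), add(SSSZ, add(SSZ, SZ))))
  [6] S(add(mul(Z, SZ), add(SSSZ, add(SSZ, SZ))))
  [7] S(add(Z, add(SSSZ, add(SSZ, SZ))))
  [8] S(add(SSSZ, add(SSZ, SZ)))
  [9] S(S(add(SSZ, add(SSZ, SZ))))
  [10] S(S(S(add(SZ, add(SSZ, SZ)))))
  [11] S(S(S(S(add(Z, add(SSZ, SZ))))))
  [12] S(S(S(S(add(SSZ, SZ)))))
  [13] S(S(S(S(S(add(SZ, SZ))))))
  [14] S(S(S(S(S(S(add(Z, SZ)))))))
  [15] S^7(Z)

Answer: normal form = S^7(Z)  (in 15 steps)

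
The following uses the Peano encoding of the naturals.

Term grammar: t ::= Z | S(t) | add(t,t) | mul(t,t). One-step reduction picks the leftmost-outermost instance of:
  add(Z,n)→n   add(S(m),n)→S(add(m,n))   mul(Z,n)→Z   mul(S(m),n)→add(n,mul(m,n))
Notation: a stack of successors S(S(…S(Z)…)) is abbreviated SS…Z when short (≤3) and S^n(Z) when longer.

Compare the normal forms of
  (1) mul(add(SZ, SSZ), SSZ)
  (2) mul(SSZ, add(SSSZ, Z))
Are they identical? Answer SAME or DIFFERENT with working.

Answer: SAME — A ⇓ S^6(Z), B ⇓ S^6(Z)

Derivation:
Term A:
  start: mul(add(SZ, SSZ), SSZ)
  step 1: mul(S(add(Z, SSZ)), SSZ)
  step 2: add(SSZ, mul(add(Z, SSZ), SSZ))
  step 3: S(add(SZ, mul(add(Z, SSZ), SSZ)))
  step 4: S(S(add(Z, mul(add(Z, SSZ), SSZ))))
  step 5: S(S(mul(add(Z, SSZ), SSZ)))
  step 6: S(S(mul(SSZ, SSZ)))
  step 7: S(S(add(SSZ, mul(SZ, SSZ))))
  step 8: S(S(S(add(SZ, mul(SZ, SSZ)))))
  step 9: S(S(S(S(add(Z, mul(SZ, SSZ))))))
  step 10: S(S(S(S(mul(SZ, SSZ)))))
  step 11: S(S(S(S(add(SSZ, mul(Z, SSZ))))))
  step 12: S(S(S(S(S(add(SZ, mul(Z, SSZ)))))))
  step 13: S(S(S(S(S(S(add(Z, mul(Z, SSZ))))))))
  step 14: S(S(S(S(S(S(mul(Z, SSZ)))))))
  step 15: S^6(Z)

Term B:
  start: mul(SSZ, add(SSSZ, Z))
  step 1: add(add(SSSZ, Z), mul(SZ, add(SSSZ, Z)))
  step 2: add(S(add(SSZ, Z)), mul(SZ, add(SSSZ, Z)))
  step 3: S(add(add(SSZ, Z), mul(SZ, add(SSSZ, Z))))
  step 4: S(add(S(add(SZ, Z)), mul(SZ, add(SSSZ, Z))))
  step 5: S(S(add(add(SZ, Z), mul(SZ, add(SSSZ, Z)))))
  step 6: S(S(add(S(add(Z, Z)), mul(SZ, add(SSSZ, Z)))))
  step 7: S(S(S(add(add(Z, Z), mul(SZ, add(SSSZ, Z))))))
  step 8: S(S(S(add(Z, mul(SZ, add(SSSZ, Z))))))
  step 9: S(S(S(mul(SZ, add(SSSZ, Z)))))
  step 10: S(S(S(add(add(SSSZ, Z), mul(Z, add(SSSZ, Z))))))
  step 11: S(S(S(add(S(add(SSZ, Z)), mul(Z, add(SSSZ, Z))))))
  step 12: S(S(S(S(add(add(SSZ, Z), mul(Z, add(SSSZ, Z)))))))
  step 13: S(S(S(S(add(S(add(SZ, Z)), mul(Z, add(SSSZ, Z)))))))
  step 14: S(S(S(S(S(add(add(SZ, Z), mul(Z, add(SSSZ, Z))))))))
  step 15: S(S(S(S(S(add(S(add(Z, Z)), mul(Z, add(SSSZ, Z))))))))
  step 16: S(S(S(S(S(S(add(add(Z, Z), mul(Z, add(SSSZ, Z)))))))))
  step 17: S(S(S(S(S(S(add(Z, mul(Z, add(SSSZ, Z)))))))))
  step 18: S(S(S(S(S(S(mul(Z, add(SSSZ, Z))))))))
  step 19: S^6(Z)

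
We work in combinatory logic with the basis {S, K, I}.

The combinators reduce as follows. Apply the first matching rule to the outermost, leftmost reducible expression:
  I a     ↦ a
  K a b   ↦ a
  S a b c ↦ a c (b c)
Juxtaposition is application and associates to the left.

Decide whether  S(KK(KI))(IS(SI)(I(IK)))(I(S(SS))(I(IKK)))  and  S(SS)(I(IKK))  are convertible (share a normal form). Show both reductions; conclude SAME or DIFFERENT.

Answer: SAME — A ⇓ S(SS)(KK), B ⇓ S(SS)(KK)

Reduction:
Term A:
  start: S(KK(KI))(IS(SI)(I(IK)))(I(S(SS))(I(IKK)))
  step 1: KK(KI)(I(S(SS))(I(IKK)))(IS(SI)(I(IK))(I(S(SS))(I(IKK))))
  step 2: K(I(S(SS))(I(IKK)))(IS(SI)(I(IK))(I(S(SS))(I(IKK))))
  step 3: I(S(SS))(I(IKK))
  step 4: S(SS)(I(IKK))
  step 5: S(SS)(IKK)
  step 6: S(SS)(KK)

Term B:
  start: S(SS)(I(IKK))
  step 1: S(SS)(IKK)
  step 2: S(SS)(KK)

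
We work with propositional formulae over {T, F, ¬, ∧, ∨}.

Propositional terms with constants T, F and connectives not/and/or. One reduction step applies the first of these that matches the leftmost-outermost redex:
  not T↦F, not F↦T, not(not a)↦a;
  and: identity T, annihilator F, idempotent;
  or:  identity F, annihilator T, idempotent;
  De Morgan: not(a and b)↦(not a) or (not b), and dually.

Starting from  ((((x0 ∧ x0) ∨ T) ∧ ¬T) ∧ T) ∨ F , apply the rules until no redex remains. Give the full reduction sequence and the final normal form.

  start: ((((x0 ∧ x0) ∨ T) ∧ ¬T) ∧ T) ∨ F
  [1] (((x0 ∧ x0) ∨ T) ∧ ¬T) ∧ T
  [2] ((x0 ∧ x0) ∨ T) ∧ ¬T
  [3] T ∧ ¬T
  [4] ¬T
  [5] F

Answer: normal form = F  (in 5 steps)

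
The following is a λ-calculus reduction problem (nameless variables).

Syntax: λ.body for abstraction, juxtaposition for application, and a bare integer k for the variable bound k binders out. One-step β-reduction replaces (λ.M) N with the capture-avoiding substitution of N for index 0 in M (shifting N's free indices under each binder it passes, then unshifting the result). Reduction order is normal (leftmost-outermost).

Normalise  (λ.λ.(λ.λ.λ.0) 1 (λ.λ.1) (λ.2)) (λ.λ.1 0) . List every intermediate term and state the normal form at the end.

  start: (λ.λ.(λ.λ.λ.0) 1 (λ.λ.1) (λ.2)) (λ.λ.1 0)
  step 1: λ.(λ.λ.λ.0) (λ.λ.1 0) (λ.λ.1) (λ.λ.λ.1 0)
  step 2: λ.(λ.λ.0) (λ.λ.1) (λ.λ.λ.1 0)
  step 3: λ.(λ.0) (λ.λ.λ.1 0)
  step 4: λ.λ.λ.λ.1 0

Answer: normal form = λ.λ.λ.λ.1 0  (in 4 steps)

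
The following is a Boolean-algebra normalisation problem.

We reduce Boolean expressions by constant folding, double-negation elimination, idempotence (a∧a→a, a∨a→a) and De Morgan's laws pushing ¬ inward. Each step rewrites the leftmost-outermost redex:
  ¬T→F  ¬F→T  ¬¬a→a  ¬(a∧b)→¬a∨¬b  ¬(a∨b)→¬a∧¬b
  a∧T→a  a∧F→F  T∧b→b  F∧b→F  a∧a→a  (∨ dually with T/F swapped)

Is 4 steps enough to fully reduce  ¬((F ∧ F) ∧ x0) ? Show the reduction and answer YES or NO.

  start: ¬((F ∧ F) ∧ x0)
  →1  ¬(F ∧ F) ∨ ¬x0
  →2  (¬F ∨ ¬F) ∨ ¬x0
  →3  ¬F ∨ ¬x0
  →4  T ∨ ¬x0

Answer: NO — after 4 steps the term is T ∨ ¬x0, not yet normal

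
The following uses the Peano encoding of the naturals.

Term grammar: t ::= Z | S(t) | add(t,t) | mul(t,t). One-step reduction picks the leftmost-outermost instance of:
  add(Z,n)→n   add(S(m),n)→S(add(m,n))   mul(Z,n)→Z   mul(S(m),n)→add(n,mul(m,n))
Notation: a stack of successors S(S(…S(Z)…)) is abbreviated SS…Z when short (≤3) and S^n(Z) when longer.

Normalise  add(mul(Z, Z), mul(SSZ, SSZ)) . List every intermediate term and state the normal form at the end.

  start: add(mul(Z, Z), mul(SSZ, SSZ))
  step 1: add(Z, mul(SSZ, SSZ))
  step 2: mul(SSZ, SSZ)
  step 3: add(SSZ, mul(SZ, SSZ))
  step 4: S(add(SZ, mul(SZ, SSZ)))
  step 5: S(S(add(Z, mul(SZ, SSZ))))
  step 6: S(S(mul(SZ, SSZ)))
  step 7: S(S(add(SSZ, mul(Z, SSZ))))
  step 8: S(S(S(add(SZ, mul(Z, SSZ)))))
  step 9: S(S(S(S(add(Z, mul(Z, SSZ))))))
  step 10: S(S(S(S(mul(Z, SSZ)))))
  step 11: S^4(Z)

Answer: normal form = S^4(Z)  (in 11 steps)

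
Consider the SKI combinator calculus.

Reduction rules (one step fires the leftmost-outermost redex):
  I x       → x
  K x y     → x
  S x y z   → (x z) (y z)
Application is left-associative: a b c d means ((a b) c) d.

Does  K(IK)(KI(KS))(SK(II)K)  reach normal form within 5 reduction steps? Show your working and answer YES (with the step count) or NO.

Answer: YES — reaches normal form KK in 4 ≤ 5 steps

Working:
  start: K(IK)(KI(KS))(SK(II)K)
  [1] IK(SK(II)K)
  [2] K(SK(II)K)
  [3] K(KK(IIK))
  [4] KK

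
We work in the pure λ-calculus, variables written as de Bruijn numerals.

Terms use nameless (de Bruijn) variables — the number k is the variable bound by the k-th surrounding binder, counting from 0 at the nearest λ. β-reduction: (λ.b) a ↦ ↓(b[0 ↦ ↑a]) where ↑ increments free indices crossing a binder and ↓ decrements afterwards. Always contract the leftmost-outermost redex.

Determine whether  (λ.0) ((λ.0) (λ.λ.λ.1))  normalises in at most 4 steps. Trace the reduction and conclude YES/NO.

  start: (λ.0) ((λ.0) (λ.λ.λ.1))
  →1  (λ.0) (λ.λ.λ.1)
  →2  λ.λ.λ.1

Answer: YES — reaches normal form λ.λ.λ.1 in 2 ≤ 4 steps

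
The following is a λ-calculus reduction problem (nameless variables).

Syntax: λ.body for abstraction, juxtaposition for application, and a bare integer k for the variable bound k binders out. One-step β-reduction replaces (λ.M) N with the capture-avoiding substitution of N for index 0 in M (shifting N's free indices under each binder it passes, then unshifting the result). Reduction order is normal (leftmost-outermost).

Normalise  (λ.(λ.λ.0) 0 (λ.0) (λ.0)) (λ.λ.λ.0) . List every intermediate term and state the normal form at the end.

Answer: normal form = λ.0  (in 4 steps)

Derivation:
  start: (λ.(λ.λ.0) 0 (λ.0) (λ.0)) (λ.λ.λ.0)
  [1] (λ.λ.0) (λ.λ.λ.0) (λ.0) (λ.0)
  [2] (λ.0) (λ.0) (λ.0)
  [3] (λ.0) (λ.0)
  [4] λ.0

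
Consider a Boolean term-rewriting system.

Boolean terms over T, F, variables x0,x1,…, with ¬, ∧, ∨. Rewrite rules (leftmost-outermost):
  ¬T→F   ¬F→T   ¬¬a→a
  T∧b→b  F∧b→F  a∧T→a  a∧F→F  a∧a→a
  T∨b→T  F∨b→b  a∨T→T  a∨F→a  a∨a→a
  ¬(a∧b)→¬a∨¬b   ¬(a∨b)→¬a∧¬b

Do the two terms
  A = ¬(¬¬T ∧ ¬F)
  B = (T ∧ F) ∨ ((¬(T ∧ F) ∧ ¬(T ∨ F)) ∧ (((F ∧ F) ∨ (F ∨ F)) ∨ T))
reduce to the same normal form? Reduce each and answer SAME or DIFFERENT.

Answer: SAME — A ⇓ F, B ⇓ F

Derivation:
Term A:
  start: ¬(¬¬T ∧ ¬F)
  [1] ¬¬¬T ∨ ¬¬F
  [2] ¬T ∨ ¬¬F
  [3] F ∨ ¬¬F
  [4] ¬¬F
  [5] F

Term B:
  start: (T ∧ F) ∨ ((¬(T ∧ F) ∧ ¬(T ∨ F)) ∧ (((F ∧ F) ∨ (F ∨ F)) ∨ T))
  [1] F ∨ ((¬(T ∧ F) ∧ ¬(T ∨ F)) ∧ (((F ∧ F) ∨ (F ∨ F)) ∨ T))
  [2] (¬(T ∧ F) ∧ ¬(T ∨ F)) ∧ (((F ∧ F) ∨ (F ∨ F)) ∨ T)
  [3] ((¬T ∨ ¬F) ∧ ¬(T ∨ F)) ∧ (((F ∧ F) ∨ (F ∨ F)) ∨ T)
  [4] ((F ∨ ¬F) ∧ ¬(T ∨ F)) ∧ (((F ∧ F) ∨ (F ∨ F)) ∨ T)
  [5] (¬F ∧ ¬(T ∨ F)) ∧ (((F ∧ F) ∨ (F ∨ F)) ∨ T)
  [6] (T ∧ ¬(T ∨ F)) ∧ (((F ∧ F) ∨ (F ∨ F)) ∨ T)
  [7] ¬(T ∨ F) ∧ (((F ∧ F) ∨ (F ∨ F)) ∨ T)
  [8] (¬T ∧ ¬F) ∧ (((F ∧ F) ∨ (F ∨ F)) ∨ T)
  [9] (F ∧ ¬F) ∧ (((F ∧ F) ∨ (F ∨ F)) ∨ T)
  [10] F ∧ (((F ∧ F) ∨ (F ∨ F)) ∨ T)
  [11] F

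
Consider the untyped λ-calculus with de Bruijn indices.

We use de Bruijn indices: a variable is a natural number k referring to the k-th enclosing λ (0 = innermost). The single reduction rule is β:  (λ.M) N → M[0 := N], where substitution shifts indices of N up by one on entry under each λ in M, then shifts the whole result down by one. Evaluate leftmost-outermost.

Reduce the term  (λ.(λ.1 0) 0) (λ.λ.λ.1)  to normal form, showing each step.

Answer: normal form = λ.λ.1  (in 3 steps)

Derivation:
  start: (λ.(λ.1 0) 0) (λ.λ.λ.1)
  step 1: (λ.(λ.λ.λ.1) 0) (λ.λ.λ.1)
  step 2: (λ.λ.λ.1) (λ.λ.λ.1)
  step 3: λ.λ.1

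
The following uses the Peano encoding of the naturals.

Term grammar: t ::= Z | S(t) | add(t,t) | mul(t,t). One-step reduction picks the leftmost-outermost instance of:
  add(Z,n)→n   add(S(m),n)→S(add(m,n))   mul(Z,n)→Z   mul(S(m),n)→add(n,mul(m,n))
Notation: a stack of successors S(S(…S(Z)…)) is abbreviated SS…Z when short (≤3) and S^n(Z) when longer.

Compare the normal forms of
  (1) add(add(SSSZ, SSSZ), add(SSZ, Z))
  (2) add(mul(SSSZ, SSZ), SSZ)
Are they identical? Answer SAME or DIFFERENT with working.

Term A:
  start: add(add(SSSZ, SSSZ), add(SSZ, Z))
  step 1: add(S(add(SSZ, SSSZ)), add(SSZ, Z))
  step 2: S(add(add(SSZ, SSSZ), add(SSZ, Z)))
  step 3: S(add(S(add(SZ, SSSZ)), add(SSZ, Z)))
  step 4: S(S(add(add(SZ, SSSZ), add(SSZ, Z))))
  step 5: S(S(add(S(add(Z, SSSZ)), add(SSZ, Z))))
  step 6: S(S(S(add(add(Z, SSSZ), add(SSZ, Z)))))
  step 7: S(S(S(add(SSSZ, add(SSZ, Z)))))
  step 8: S(S(S(S(add(SSZ, add(SSZ, Z))))))
  step 9: S(S(S(S(S(add(SZ, add(SSZ, Z)))))))
  step 10: S(S(S(S(S(S(add(Z, add(SSZ, Z))))))))
  step 11: S(S(S(S(S(S(add(SSZ, Z)))))))
  step 12: S(S(S(S(S(S(S(add(SZ, Z))))))))
  step 13: S(S(S(S(S(S(S(S(add(Z, Z)))))))))
  step 14: S^8(Z)

Term B:
  start: add(mul(SSSZ, SSZ), SSZ)
  step 1: add(add(SSZ, mul(SSZ, SSZ)), SSZ)
  step 2: add(S(add(SZ, mul(SSZ, SSZ))), SSZ)
  step 3: S(add(add(SZ, mul(SSZ, SSZ)), SSZ))
  step 4: S(add(S(add(Z, mul(SSZ, SSZ))), SSZ))
  step 5: S(S(add(add(Z, mul(SSZ, SSZ)), SSZ)))
  step 6: S(S(add(mul(SSZ, SSZ), SSZ)))
  step 7: S(S(add(add(SSZ, mul(SZ, SSZ)), SSZ)))
  step 8: S(S(add(S(add(SZ, mul(SZ, SSZ))), SSZ)))
  step 9: S(S(S(add(add(SZ, mul(SZ, SSZ)), SSZ))))
  step 10: S(S(S(add(S(add(Z, mul(SZ, SSZ))), SSZ))))
  step 11: S(S(S(S(add(add(Z, mul(SZ, SSZ)), SSZ)))))
  step 12: S(S(S(S(add(mul(SZ, SSZ), SSZ)))))
  step 13: S(S(S(S(add(add(SSZ, mul(Z, SSZ)), SSZ)))))
  step 14: S(S(S(S(add(S(add(SZ, mul(Z, SSZ))), SSZ)))))
  step 15: S(S(S(S(S(add(add(SZ, mul(Z, SSZ)), SSZ))))))
  step 16: S(S(S(S(S(add(S(add(Z, mul(Z, SSZ))), SSZ))))))
  step 17: S(S(S(S(S(S(add(add(Z, mul(Z, SSZ)), SSZ)))))))
  step 18: S(S(S(S(S(S(add(mul(Z, SSZ), SSZ)))))))
  step 19: S(S(S(S(S(S(add(Z, SSZ)))))))
  step 20: S^8(Z)

Answer: SAME — A ⇓ S^8(Z), B ⇓ S^8(Z)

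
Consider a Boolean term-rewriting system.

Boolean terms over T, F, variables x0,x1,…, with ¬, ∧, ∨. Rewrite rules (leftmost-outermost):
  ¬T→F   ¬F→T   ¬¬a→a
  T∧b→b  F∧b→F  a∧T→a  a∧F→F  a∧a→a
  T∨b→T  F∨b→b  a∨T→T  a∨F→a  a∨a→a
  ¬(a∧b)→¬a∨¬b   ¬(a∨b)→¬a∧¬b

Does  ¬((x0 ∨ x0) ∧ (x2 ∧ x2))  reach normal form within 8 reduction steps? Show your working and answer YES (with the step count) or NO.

Answer: YES — reaches normal form ¬x0 ∨ ¬x2 in 5 ≤ 8 steps

Reduction:
  start: ¬((x0 ∨ x0) ∧ (x2 ∧ x2))
  →1  ¬(x0 ∨ x0) ∨ ¬(x2 ∧ x2)
  →2  (¬x0 ∧ ¬x0) ∨ ¬(x2 ∧ x2)
  →3  ¬x0 ∨ ¬(x2 ∧ x2)
  →4  ¬x0 ∨ (¬x2 ∨ ¬x2)
  →5  ¬x0 ∨ ¬x2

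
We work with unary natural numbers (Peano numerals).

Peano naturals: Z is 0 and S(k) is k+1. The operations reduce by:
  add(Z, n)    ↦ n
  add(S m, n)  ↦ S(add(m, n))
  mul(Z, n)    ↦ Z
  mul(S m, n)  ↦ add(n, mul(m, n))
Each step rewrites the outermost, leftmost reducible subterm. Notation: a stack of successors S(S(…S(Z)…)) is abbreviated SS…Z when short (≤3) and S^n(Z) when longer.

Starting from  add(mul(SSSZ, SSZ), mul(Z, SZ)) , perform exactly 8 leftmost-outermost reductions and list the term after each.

  start: add(mul(SSSZ, SSZ), mul(Z, SZ))
  →1  add(add(SSZ, mul(SSZ, SSZ)), mul(Z, SZ))
  →2  add(S(add(SZ, mul(SSZ, SSZ))), mul(Z, SZ))
  →3  S(add(add(SZ, mul(SSZ, SSZ)), mul(Z, SZ)))
  →4  S(add(S(add(Z, mul(SSZ, SSZ))), mul(Z, SZ)))
  →5  S(S(add(add(Z, mul(SSZ, SSZ)), mul(Z, SZ))))
  →6  S(S(add(mul(SSZ, SSZ), mul(Z, SZ))))
  →7  S(S(add(add(SSZ, mul(SZ, SSZ)), mul(Z, SZ))))
  →8  S(S(add(S(add(SZ, mul(SZ, SSZ))), mul(Z, SZ))))

Answer: after 8 steps: S(S(add(S(add(SZ, mul(SZ, SSZ))), mul(Z, SZ))))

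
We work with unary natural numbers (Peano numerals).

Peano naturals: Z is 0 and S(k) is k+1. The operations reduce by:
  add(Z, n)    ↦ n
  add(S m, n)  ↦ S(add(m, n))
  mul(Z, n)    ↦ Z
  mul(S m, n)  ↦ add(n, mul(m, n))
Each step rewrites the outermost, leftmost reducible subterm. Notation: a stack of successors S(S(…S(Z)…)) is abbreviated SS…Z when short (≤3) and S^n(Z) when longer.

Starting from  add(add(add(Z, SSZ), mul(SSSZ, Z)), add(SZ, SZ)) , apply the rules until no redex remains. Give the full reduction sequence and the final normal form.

Answer: normal form = S^4(Z)  (in 16 steps)

Derivation:
  start: add(add(add(Z, SSZ), mul(SSSZ, Z)), add(SZ, SZ))
  →1  add(add(SSZ, mul(SSSZ, Z)), add(SZ, SZ))
  →2  add(S(add(SZ, mul(SSSZ, Z))), add(SZ, SZ))
  →3  S(add(add(SZ, mul(SSSZ, Z)), add(SZ, SZ)))
  →4  S(add(S(add(Z, mul(SSSZ, Z))), add(SZ, SZ)))
  →5  S(S(add(add(Z, mul(SSSZ, Z)), add(SZ, SZ))))
  →6  S(S(add(mul(SSSZ, Z), add(SZ, SZ))))
  →7  S(S(add(add(Z, mul(SSZ, Z)), add(SZ, SZ))))
  →8  S(S(add(mul(SSZ, Z), add(SZ, SZ))))
  →9  S(S(add(add(Z, mul(SZ, Z)), add(SZ, SZ))))
  →10  S(S(add(mul(SZ, Z), add(SZ, SZ))))
  →11  S(S(add(add(Z, mul(Z, Z)), add(SZ, SZ))))
  →12  S(S(add(mul(Z, Z), add(SZ, SZ))))
  →13  S(S(add(Z, add(SZ, SZ))))
  →14  S(S(add(SZ, SZ)))
  →15  S(S(S(add(Z, SZ))))
  →16  S^4(Z)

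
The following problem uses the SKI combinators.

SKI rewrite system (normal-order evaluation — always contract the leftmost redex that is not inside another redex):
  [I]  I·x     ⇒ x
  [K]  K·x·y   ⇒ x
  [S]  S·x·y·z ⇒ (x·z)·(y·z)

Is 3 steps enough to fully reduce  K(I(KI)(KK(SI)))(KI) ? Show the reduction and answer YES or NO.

Answer: YES — reaches normal form I in 3 ≤ 3 steps

Derivation:
  start: K(I(KI)(KK(SI)))(KI)
  →1  I(KI)(KK(SI))
  →2  KI(KK(SI))
  →3  I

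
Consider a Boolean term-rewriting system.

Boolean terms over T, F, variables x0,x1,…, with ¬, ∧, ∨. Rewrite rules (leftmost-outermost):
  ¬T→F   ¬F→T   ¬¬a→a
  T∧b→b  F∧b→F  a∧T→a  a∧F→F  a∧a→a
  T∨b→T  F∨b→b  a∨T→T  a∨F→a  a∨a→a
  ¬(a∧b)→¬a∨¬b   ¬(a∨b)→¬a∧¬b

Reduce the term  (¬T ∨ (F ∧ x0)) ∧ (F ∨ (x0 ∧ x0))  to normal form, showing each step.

Answer: normal form = F  (in 4 steps)

Derivation:
  start: (¬T ∨ (F ∧ x0)) ∧ (F ∨ (x0 ∧ x0))
  step 1: (F ∨ (F ∧ x0)) ∧ (F ∨ (x0 ∧ x0))
  step 2: (F ∧ x0) ∧ (F ∨ (x0 ∧ x0))
  step 3: F ∧ (F ∨ (x0 ∧ x0))
  step 4: F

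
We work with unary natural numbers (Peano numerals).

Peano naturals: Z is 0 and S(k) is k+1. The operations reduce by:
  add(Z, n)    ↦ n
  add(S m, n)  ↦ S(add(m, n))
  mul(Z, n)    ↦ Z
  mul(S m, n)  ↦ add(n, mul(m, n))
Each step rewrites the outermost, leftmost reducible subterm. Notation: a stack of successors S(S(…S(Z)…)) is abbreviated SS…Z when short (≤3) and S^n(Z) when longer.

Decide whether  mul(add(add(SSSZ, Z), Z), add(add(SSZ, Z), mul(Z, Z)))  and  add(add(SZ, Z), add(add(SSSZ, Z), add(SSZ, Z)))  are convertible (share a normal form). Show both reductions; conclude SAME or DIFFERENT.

Answer: SAME — A ⇓ S^6(Z), B ⇓ S^6(Z)

Reduction:
Term A:
  start: mul(add(add(SSSZ, Z), Z), add(add(SSZ, Z), mul(Z, Z)))
  step 1: mul(add(S(add(SSZ, Z)), Z), add(add(SSZ, Z), mul(Z, Z)))
  step 2: mul(S(add(add(SSZ, Z), Z)), add(add(SSZ, Z), mul(Z, Z)))
  step 3: add(add(add(SSZ, Z), mul(Z, Z)), mul(add(add(SSZ, Z), Z), add(add(SSZ, Z), mul(Z, Z))))
  step 4: add(add(S(add(SZ, Z)), mul(Z, Z)), mul(add(add(SSZ, Z), Z), add(add(SSZ, Z), mul(Z, Z))))
  step 5: add(S(add(add(SZ, Z), mul(Z, Z))), mul(add(add(SSZ, Z), Z), add(add(SSZ, Z), mul(Z, Z))))
  step 6: S(add(add(add(SZ, Z), mul(Z, Z)), mul(add(add(SSZ, Z), Z), add(add(SSZ, Z), mul(Z, Z)))))
  step 7: S(add(add(S(add(Z, Z)), mul(Z, Z)), mul(add(add(SSZ, Z), Z), add(add(SSZ, Z), mul(Z, Z)))))
  step 8: S(add(S(add(add(Z, Z), mul(Z, Z))), mul(add(add(SSZ, Z), Z), add(add(SSZ, Z), mul(Z, Z)))))
  step 9: S(S(add(add(add(Z, Z), mul(Z, Z)), mul(add(add(SSZ, Z), Z), add(add(SSZ, Z), mul(Z, Z))))))
  step 10: S(S(add(add(Z, mul(Z, Z)), mul(add(add(SSZ, Z), Z), add(add(SSZ, Z), mul(Z, Z))))))
  step 11: S(S(add(mul(Z, Z), mul(add(add(SSZ, Z), Z), add(add(SSZ, Z), mul(Z, Z))))))
  step 12: S(S(add(Z, mul(add(add(SSZ, Z), Z), add(add(SSZ, Z), mul(Z, Z))))))
  step 13: S(S(mul(add(add(SSZ, Z), Z), add(add(SSZ, Z), mul(Z, Z)))))
  step 14: S(S(mul(add(S(add(SZ, Z)), Z), add(add(SSZ, Z), mul(Z, Z)))))
  step 15: S(S(mul(S(add(add(SZ, Z), Z)), add(add(SSZ, Z), mul(Z, Z)))))
  step 16: S(S(add(add(add(SSZ, Z), mul(Z, Z)), mul(add(add(SZ, Z), Z), add(add(SSZ, Z), mul(Z, Z))))))
  step 17: S(S(add(add(S(add(SZ, Z)), mul(Z, Z)), mul(add(add(SZ, Z), Z), add(add(SSZ, Z), mul(Z, Z))))))
  step 18: S(S(add(S(add(add(SZ, Z), mul(Z, Z))), mul(add(add(SZ, Z), Z), add(add(SSZ, Z), mul(Z, Z))))))
  step 19: S(S(S(add(add(add(SZ, Z), mul(Z, Z)), mul(add(add(SZ, Z), Z), add(add(SSZ, Z), mul(Z, Z)))))))
  step 20: S(S(S(add(add(S(add(Z, Z)), mul(Z, Z)), mul(add(add(SZ, Z), Z), add(add(SSZ, Z), mul(Z, Z)))))))
  step 21: S(S(S(add(S(add(add(Z, Z), mul(Z, Z))), mul(add(add(SZ, Z), Z), add(add(SSZ, Z), mul(Z, Z)))))))
  step 22: S(S(S(S(add(add(add(Z, Z), mul(Z, Z)), mul(add(add(SZ, Z), Z), add(add(SSZ, Z), mul(Z, Z))))))))
  step 23: S(S(S(S(add(add(Z, mul(Z, Z)), mul(add(add(SZ, Z), Z), add(add(SSZ, Z), mul(Z, Z))))))))
  step 24: S(S(S(S(add(mul(Z, Z), mul(add(add(SZ, Z), Z), add(add(SSZ, Z), mul(Z, Z))))))))
  step 25: S(S(S(S(add(Z, mul(add(add(SZ, Z), Z), add(add(SSZ, Z), mul(Z, Z))))))))
  step 26: S(S(S(S(mul(add(add(SZ, Z), Z), add(add(SSZ, Z), mul(Z, Z)))))))
  step 27: S(S(S(S(mul(add(S(add(Z, Z)), Z), add(add(SSZ, Z), mul(Z, Z)))))))
  step 28: S(S(S(S(mul(S(add(add(Z, Z), Z)), add(add(SSZ, Z), mul(Z, Z)))))))
  step 29: S(S(S(S(add(add(add(SSZ, Z), mul(Z, Z)), mul(add(add(Z, Z), Z), add(add(SSZ, Z), mul(Z, Z))))))))
  step 30: S(S(S(S(add(add(S(add(SZ, Z)), mul(Z, Z)), mul(add(add(Z, Z), Z), add(add(SSZ, Z), mul(Z, Z))))))))
  step 31: S(S(S(S(add(S(add(add(SZ, Z), mul(Z, Z))), mul(add(add(Z, Z), Z), add(add(SSZ, Z), mul(Z, Z))))))))
  step 32: S(S(S(S(S(add(add(add(SZ, Z), mul(Z, Z)), mul(add(add(Z, Z), Z), add(add(SSZ, Z), mul(Z, Z)))))))))
  step 33: S(S(S(S(S(add(add(S(add(Z, Z)), mul(Z, Z)), mul(add(add(Z, Z), Z), add(add(SSZ, Z), mul(Z, Z)))))))))
  step 34: S(S(S(S(S(add(S(add(add(Z, Z), mul(Z, Z))), mul(add(add(Z, Z), Z), add(add(SSZ, Z), mul(Z, Z)))))))))
  step 35: S(S(S(S(S(S(add(add(add(Z, Z), mul(Z, Z)), mul(add(add(Z, Z), Z), add(add(SSZ, Z), mul(Z, Z))))))))))
  step 36: S(S(S(S(S(S(add(add(Z, mul(Z, Z)), mul(add(add(Z, Z), Z), add(add(SSZ, Z), mul(Z, Z))))))))))
  step 37: S(S(S(S(S(S(add(mul(Z, Z), mul(add(add(Z, Z), Z), add(add(SSZ, Z), mul(Z, Z))))))))))
  step 38: S(S(S(S(S(S(add(Z, mul(add(add(Z, Z), Z), add(add(SSZ, Z), mul(Z, Z))))))))))
  step 39: S(S(S(S(S(S(mul(add(add(Z, Z), Z), add(add(SSZ, Z), mul(Z, Z)))))))))
  step 40: S(S(S(S(S(S(mul(add(Z, Z), add(add(SSZ, Z), mul(Z, Z)))))))))
  step 41: S(S(S(S(S(S(mul(Z, add(add(SSZ, Z), mul(Z, Z)))))))))
  step 42: S^6(Z)

Term B:
  start: add(add(SZ, Z), add(add(SSSZ, Z), add(SSZ, Z)))
  step 1: add(S(add(Z, Z)), add(add(SSSZ, Z), add(SSZ, Z)))
  step 2: S(add(add(Z, Z), add(add(SSSZ, Z), add(SSZ, Z))))
  step 3: S(add(Z, add(add(SSSZ, Z), add(SSZ, Z))))
  step 4: S(add(add(SSSZ, Z), add(SSZ, Z)))
  step 5: S(add(S(add(SSZ, Z)), add(SSZ, Z)))
  step 6: S(S(add(add(SSZ, Z), add(SSZ, Z))))
  step 7: S(S(add(S(add(SZ, Z)), add(SSZ, Z))))
  step 8: S(S(S(add(add(SZ, Z), add(SSZ, Z)))))
  step 9: S(S(S(add(S(add(Z, Z)), add(SSZ, Z)))))
  step 10: S(S(S(S(add(add(Z, Z), add(SSZ, Z))))))
  step 11: S(S(S(S(add(Z, add(SSZ, Z))))))
  step 12: S(S(S(S(add(SSZ, Z)))))
  step 13: S(S(S(S(S(add(SZ, Z))))))
  step 14: S(S(S(S(S(S(add(Z, Z)))))))
  step 15: S^6(Z)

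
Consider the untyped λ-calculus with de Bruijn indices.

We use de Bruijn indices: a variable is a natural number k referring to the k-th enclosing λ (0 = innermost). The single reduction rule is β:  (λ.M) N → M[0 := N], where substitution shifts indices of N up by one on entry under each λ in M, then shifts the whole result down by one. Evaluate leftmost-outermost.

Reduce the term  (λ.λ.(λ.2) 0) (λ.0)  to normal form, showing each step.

Answer: normal form = λ.λ.0  (in 2 steps)

Reduction:
  start: (λ.λ.(λ.2) 0) (λ.0)
  [1] λ.(λ.λ.0) 0
  [2] λ.λ.0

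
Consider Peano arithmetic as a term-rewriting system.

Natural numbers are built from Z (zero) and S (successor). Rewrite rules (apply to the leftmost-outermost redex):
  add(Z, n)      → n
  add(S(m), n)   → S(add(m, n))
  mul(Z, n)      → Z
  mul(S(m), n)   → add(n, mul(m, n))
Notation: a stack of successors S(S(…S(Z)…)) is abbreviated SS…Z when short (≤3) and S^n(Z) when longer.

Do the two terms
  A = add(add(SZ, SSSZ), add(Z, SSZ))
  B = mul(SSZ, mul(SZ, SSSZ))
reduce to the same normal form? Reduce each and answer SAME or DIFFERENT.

Term A:
  start: add(add(SZ, SSSZ), add(Z, SSZ))
  [1] add(S(add(Z, SSSZ)), add(Z, SSZ))
  [2] S(add(add(Z, SSSZ), add(Z, SSZ)))
  [3] S(add(SSSZ, add(Z, SSZ)))
  [4] S(S(add(SSZ, add(Z, SSZ))))
  [5] S(S(S(add(SZ, add(Z, SSZ)))))
  [6] S(S(S(S(add(Z, add(Z, SSZ))))))
  [7] S(S(S(S(add(Z, SSZ)))))
  [8] S^6(Z)

Term B:
  start: mul(SSZ, mul(SZ, SSSZ))
  [1] add(mul(SZ, SSSZ), mul(SZ, mul(SZ, SSSZ)))
  [2] add(add(SSSZ, mul(Z, SSSZ)), mul(SZ, mul(SZ, SSSZ)))
  [3] add(S(add(SSZ, mul(Z, SSSZ))), mul(SZ, mul(SZ, SSSZ)))
  [4] S(add(add(SSZ, mul(Z, SSSZ)), mul(SZ, mul(SZ, SSSZ))))
  [5] S(add(S(add(SZ, mul(Z, SSSZ))), mul(SZ, mul(SZ, SSSZ))))
  [6] S(S(add(add(SZ, mul(Z, SSSZ)), mul(SZ, mul(SZ, SSSZ)))))
  [7] S(S(add(S(add(Z, mul(Z, SSSZ))), mul(SZ, mul(SZ, SSSZ)))))
  [8] S(S(S(add(add(Z, mul(Z, SSSZ)), mul(SZ, mul(SZ, SSSZ))))))
  [9] S(S(S(add(mul(Z, SSSZ), mul(SZ, mul(SZ, SSSZ))))))
  [10] S(S(S(add(Z, mul(SZ, mul(SZ, SSSZ))))))
  [11] S(S(S(mul(SZ, mul(SZ, SSSZ)))))
  [12] S(S(S(add(mul(SZ, SSSZ), mul(Z, mul(SZ, SSSZ))))))
  [13] S(S(S(add(add(SSSZ, mul(Z, SSSZ)), mul(Z, mul(SZ, SSSZ))))))
  [14] S(S(S(add(S(add(SSZ, mul(Z, SSSZ))), mul(Z, mul(SZ, SSSZ))))))
  [15] S(S(S(S(add(add(SSZ, mul(Z, SSSZ)), mul(Z, mul(SZ, SSSZ)))))))
  [16] S(S(S(S(add(S(add(SZ, mul(Z, SSSZ))), mul(Z, mul(SZ, SSSZ)))))))
  [17] S(S(S(S(S(add(add(SZ, mul(Z, SSSZ)), mul(Z, mul(SZ, SSSZ))))))))
  [18] S(S(S(S(S(add(S(add(Z, mul(Z, SSSZ))), mul(Z, mul(SZ, SSSZ))))))))
  [19] S(S(S(S(S(S(add(add(Z, mul(Z, SSSZ)), mul(Z, mul(SZ, SSSZ)))))))))
  [20] S(S(S(S(S(S(add(mul(Z, SSSZ), mul(Z, mul(SZ, SSSZ)))))))))
  [21] S(S(S(S(S(S(add(Z, mul(Z, mul(SZ, SSSZ)))))))))
  [22] S(S(S(S(S(S(mul(Z, mul(SZ, SSSZ))))))))
  [23] S^6(Z)

Answer: SAME — A ⇓ S^6(Z), B ⇓ S^6(Z)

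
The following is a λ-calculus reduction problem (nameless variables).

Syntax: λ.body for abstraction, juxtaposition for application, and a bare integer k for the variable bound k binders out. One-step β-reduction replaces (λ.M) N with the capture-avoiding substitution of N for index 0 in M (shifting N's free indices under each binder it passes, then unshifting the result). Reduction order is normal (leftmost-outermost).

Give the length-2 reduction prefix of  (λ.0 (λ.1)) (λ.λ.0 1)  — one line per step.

  start: (λ.0 (λ.1)) (λ.λ.0 1)
  step 1: (λ.λ.0 1) (λ.λ.λ.0 1)
  step 2: λ.0 (λ.λ.λ.0 1)

Answer: after 2 steps: λ.0 (λ.λ.λ.0 1)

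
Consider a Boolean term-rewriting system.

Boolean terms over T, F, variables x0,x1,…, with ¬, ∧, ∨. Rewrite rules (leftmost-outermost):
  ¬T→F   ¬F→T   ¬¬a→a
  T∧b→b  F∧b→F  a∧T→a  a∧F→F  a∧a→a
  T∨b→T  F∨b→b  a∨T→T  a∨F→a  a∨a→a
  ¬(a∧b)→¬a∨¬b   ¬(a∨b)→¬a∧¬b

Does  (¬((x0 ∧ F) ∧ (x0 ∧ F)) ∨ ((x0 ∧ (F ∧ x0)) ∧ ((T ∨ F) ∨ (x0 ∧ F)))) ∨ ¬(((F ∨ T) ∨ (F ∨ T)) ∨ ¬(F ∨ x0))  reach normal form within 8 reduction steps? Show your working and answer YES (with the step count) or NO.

Answer: YES — reaches normal form T in 7 ≤ 8 steps

Derivation:
  start: (¬((x0 ∧ F) ∧ (x0 ∧ F)) ∨ ((x0 ∧ (F ∧ x0)) ∧ ((T ∨ F) ∨ (x0 ∧ F)))) ∨ ¬(((F ∨ T) ∨ (F ∨ T)) ∨ ¬(F ∨ x0))
  step 1: ((¬(x0 ∧ F) ∨ ¬(x0 ∧ F)) ∨ ((x0 ∧ (F ∧ x0)) ∧ ((T ∨ F) ∨ (x0 ∧ F)))) ∨ ¬(((F ∨ T) ∨ (F ∨ T)) ∨ ¬(F ∨ x0))
  step 2: (¬(x0 ∧ F) ∨ ((x0 ∧ (F ∧ x0)) ∧ ((T ∨ F) ∨ (x0 ∧ F)))) ∨ ¬(((F ∨ T) ∨ (F ∨ T)) ∨ ¬(F ∨ x0))
  step 3: ((¬x0 ∨ ¬F) ∨ ((x0 ∧ (F ∧ x0)) ∧ ((T ∨ F) ∨ (x0 ∧ F)))) ∨ ¬(((F ∨ T) ∨ (F ∨ T)) ∨ ¬(F ∨ x0))
  step 4: ((¬x0 ∨ T) ∨ ((x0 ∧ (F ∧ x0)) ∧ ((T ∨ F) ∨ (x0 ∧ F)))) ∨ ¬(((F ∨ T) ∨ (F ∨ T)) ∨ ¬(F ∨ x0))
  step 5: (T ∨ ((x0 ∧ (F ∧ x0)) ∧ ((T ∨ F) ∨ (x0 ∧ F)))) ∨ ¬(((F ∨ T) ∨ (F ∨ T)) ∨ ¬(F ∨ x0))
  step 6: T ∨ ¬(((F ∨ T) ∨ (F ∨ T)) ∨ ¬(F ∨ x0))
  step 7: T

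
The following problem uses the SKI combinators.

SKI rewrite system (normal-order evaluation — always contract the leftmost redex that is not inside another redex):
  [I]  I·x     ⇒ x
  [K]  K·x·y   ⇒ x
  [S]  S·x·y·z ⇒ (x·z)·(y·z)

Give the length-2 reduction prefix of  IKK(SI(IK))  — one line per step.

Answer: after 2 steps: K

Reduction:
  start: IKK(SI(IK))
  →1  KK(SI(IK))
  →2  K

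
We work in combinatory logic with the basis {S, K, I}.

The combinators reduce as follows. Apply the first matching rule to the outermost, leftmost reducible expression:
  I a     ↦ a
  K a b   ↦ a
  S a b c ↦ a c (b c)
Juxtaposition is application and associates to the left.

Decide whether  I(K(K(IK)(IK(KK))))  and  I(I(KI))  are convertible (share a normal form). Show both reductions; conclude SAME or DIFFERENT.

Answer: DIFFERENT — A ⇓ KK, B ⇓ KI

Reduction:
Term A:
  start: I(K(K(IK)(IK(KK))))
  step 1: K(K(IK)(IK(KK)))
  step 2: K(IK)
  step 3: KK

Term B:
  start: I(I(KI))
  step 1: I(KI)
  step 2: KI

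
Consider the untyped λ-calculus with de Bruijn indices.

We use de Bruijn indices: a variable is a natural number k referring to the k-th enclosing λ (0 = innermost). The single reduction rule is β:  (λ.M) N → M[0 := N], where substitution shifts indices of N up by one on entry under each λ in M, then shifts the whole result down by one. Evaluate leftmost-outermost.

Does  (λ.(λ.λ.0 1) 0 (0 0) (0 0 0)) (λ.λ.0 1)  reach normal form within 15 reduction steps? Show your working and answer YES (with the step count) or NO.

  start: (λ.(λ.λ.0 1) 0 (0 0) (0 0 0)) (λ.λ.0 1)
  [1] (λ.λ.0 1) (λ.λ.0 1) ((λ.λ.0 1) (λ.λ.0 1)) ((λ.λ.0 1) (λ.λ.0 1) (λ.λ.0 1))
  [2] (λ.0 (λ.λ.0 1)) ((λ.λ.0 1) (λ.λ.0 1)) ((λ.λ.0 1) (λ.λ.0 1) (λ.λ.0 1))
  [3] (λ.λ.0 1) (λ.λ.0 1) (λ.λ.0 1) ((λ.λ.0 1) (λ.λ.0 1) (λ.λ.0 1))
  [4] (λ.0 (λ.λ.0 1)) (λ.λ.0 1) ((λ.λ.0 1) (λ.λ.0 1) (λ.λ.0 1))
  [5] (λ.λ.0 1) (λ.λ.0 1) ((λ.λ.0 1) (λ.λ.0 1) (λ.λ.0 1))
  [6] (λ.0 (λ.λ.0 1)) ((λ.λ.0 1) (λ.λ.0 1) (λ.λ.0 1))
  [7] (λ.λ.0 1) (λ.λ.0 1) (λ.λ.0 1) (λ.λ.0 1)
  [8] (λ.0 (λ.λ.0 1)) (λ.λ.0 1) (λ.λ.0 1)
  [9] (λ.λ.0 1) (λ.λ.0 1) (λ.λ.0 1)
  [10] (λ.0 (λ.λ.0 1)) (λ.λ.0 1)
  [11] (λ.λ.0 1) (λ.λ.0 1)
  [12] λ.0 (λ.λ.0 1)

Answer: YES — reaches normal form λ.0 (λ.λ.0 1) in 12 ≤ 15 steps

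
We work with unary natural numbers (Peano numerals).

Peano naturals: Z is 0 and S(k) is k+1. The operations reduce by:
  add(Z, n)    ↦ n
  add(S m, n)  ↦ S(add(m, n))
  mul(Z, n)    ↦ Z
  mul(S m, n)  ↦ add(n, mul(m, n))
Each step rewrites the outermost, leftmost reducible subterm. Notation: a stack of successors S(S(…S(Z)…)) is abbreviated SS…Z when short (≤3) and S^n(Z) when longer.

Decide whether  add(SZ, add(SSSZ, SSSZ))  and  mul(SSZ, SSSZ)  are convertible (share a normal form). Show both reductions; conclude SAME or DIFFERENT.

Term A:
  start: add(SZ, add(SSSZ, SSSZ))
  [1] S(add(Z, add(SSSZ, SSSZ)))
  [2] S(add(SSSZ, SSSZ))
  [3] S(S(add(SSZ, SSSZ)))
  [4] S(S(S(add(SZ, SSSZ))))
  [5] S(S(S(S(add(Z, SSSZ)))))
  [6] S^7(Z)

Term B:
  start: mul(SSZ, SSSZ)
  [1] add(SSSZ, mul(SZ, SSSZ))
  [2] S(add(SSZ, mul(SZ, SSSZ)))
  [3] S(S(add(SZ, mul(SZ, SSSZ))))
  [4] S(S(S(add(Z, mul(SZ, SSSZ)))))
  [5] S(S(S(mul(SZ, SSSZ))))
  [6] S(S(S(add(SSSZ, mul(Z, SSSZ)))))
  [7] S(S(S(S(add(SSZ, mul(Z, SSSZ))))))
  [8] S(S(S(S(S(add(SZ, mul(Z, SSSZ)))))))
  [9] S(S(S(S(S(S(add(Z, mul(Z, SSSZ))))))))
  [10] S(S(S(S(S(S(mul(Z, SSSZ)))))))
  [11] S^6(Z)

Answer: DIFFERENT — A ⇓ S^7(Z), B ⇓ S^6(Z)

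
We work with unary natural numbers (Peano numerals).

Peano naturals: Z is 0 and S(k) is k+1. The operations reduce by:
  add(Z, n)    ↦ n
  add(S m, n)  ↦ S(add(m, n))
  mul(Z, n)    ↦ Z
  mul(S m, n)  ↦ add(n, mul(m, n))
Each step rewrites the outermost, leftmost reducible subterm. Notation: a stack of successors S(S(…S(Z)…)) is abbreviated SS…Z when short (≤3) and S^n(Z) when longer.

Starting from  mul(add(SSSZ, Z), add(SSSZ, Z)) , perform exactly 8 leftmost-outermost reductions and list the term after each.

Answer: after 8 steps: S(S(S(add(add(Z, Z), mul(add(SSZ, Z), add(SSSZ, Z))))))

Reduction:
  start: mul(add(SSSZ, Z), add(SSSZ, Z))
  →1  mul(S(add(SSZ, Z)), add(SSSZ, Z))
  →2  add(add(SSSZ, Z), mul(add(SSZ, Z), add(SSSZ, Z)))
  →3  add(S(add(SSZ, Z)), mul(add(SSZ, Z), add(SSSZ, Z)))
  →4  S(add(add(SSZ, Z), mul(add(SSZ, Z), add(SSSZ, Z))))
  →5  S(add(S(add(SZ, Z)), mul(add(SSZ, Z), add(SSSZ, Z))))
  →6  S(S(add(add(SZ, Z), mul(add(SSZ, Z), add(SSSZ, Z)))))
  →7  S(S(add(S(add(Z, Z)), mul(add(SSZ, Z), add(SSSZ, Z)))))
  →8  S(S(S(add(add(Z, Z), mul(add(SSZ, Z), add(SSSZ, Z))))))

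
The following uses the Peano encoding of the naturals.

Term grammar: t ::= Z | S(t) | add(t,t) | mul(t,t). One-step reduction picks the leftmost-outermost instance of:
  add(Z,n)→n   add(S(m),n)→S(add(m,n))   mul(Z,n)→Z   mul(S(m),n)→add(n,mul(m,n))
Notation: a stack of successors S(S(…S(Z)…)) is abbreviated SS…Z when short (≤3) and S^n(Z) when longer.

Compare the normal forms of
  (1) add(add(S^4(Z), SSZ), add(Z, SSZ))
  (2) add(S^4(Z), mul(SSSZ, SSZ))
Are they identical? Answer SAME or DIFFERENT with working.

Answer: DIFFERENT — A ⇓ S^8(Z), B ⇓ S^10(Z)

Derivation:
Term A:
  start: add(add(S^4(Z), SSZ), add(Z, SSZ))
  step 1: add(S(add(SSSZ, SSZ)), add(Z, SSZ))
  step 2: S(add(add(SSSZ, SSZ), add(Z, SSZ)))
  step 3: S(add(S(add(SSZ, SSZ)), add(Z, SSZ)))
  step 4: S(S(add(add(SSZ, SSZ), add(Z, SSZ))))
  step 5: S(S(add(S(add(SZ, SSZ)), add(Z, SSZ))))
  step 6: S(S(S(add(add(SZ, SSZ), add(Z, SSZ)))))
  step 7: S(S(S(add(S(add(Z, SSZ)), add(Z, SSZ)))))
  step 8: S(S(S(S(add(add(Z, SSZ), add(Z, SSZ))))))
  step 9: S(S(S(S(add(SSZ, add(Z, SSZ))))))
  step 10: S(S(S(S(S(add(SZ, add(Z, SSZ)))))))
  step 11: S(S(S(S(S(S(add(Z, add(Z, SSZ))))))))
  step 12: S(S(S(S(S(S(add(Z, SSZ)))))))
  step 13: S^8(Z)

Term B:
  start: add(S^4(Z), mul(SSSZ, SSZ))
  step 1: S(add(SSSZ, mul(SSSZ, SSZ)))
  step 2: S(S(add(SSZ, mul(SSSZ, SSZ))))
  step 3: S(S(S(add(SZ, mul(SSSZ, SSZ)))))
  step 4: S(S(S(S(add(Z, mul(SSSZ, SSZ))))))
  step 5: S(S(S(S(mul(SSSZ, SSZ)))))
  step 6: S(S(S(S(add(SSZ, mul(SSZ, SSZ))))))
  step 7: S(S(S(S(S(add(SZ, mul(SSZ, SSZ)))))))
  step 8: S(S(S(S(S(S(add(Z, mul(SSZ, SSZ))))))))
  step 9: S(S(S(S(S(S(mul(SSZ, SSZ)))))))
  step 10: S(S(S(S(S(S(add(SSZ, mul(SZ, SSZ))))))))
  step 11: S(S(S(S(S(S(S(add(SZ, mul(SZ, SSZ)))))))))
  step 12: S(S(S(S(S(S(S(S(add(Z, mul(SZ, SSZ))))))))))
  step 13: S(S(S(S(S(S(S(S(mul(SZ, SSZ)))))))))
  step 14: S(S(S(S(S(S(S(S(add(SSZ, mul(Z, SSZ))))))))))
  step 15: S(S(S(S(S(S(S(S(S(add(SZ, mul(Z, SSZ)))))))))))
  step 16: S(S(S(S(S(S(S(S(S(S(add(Z, mul(Z, SSZ))))))))))))
  step 17: S(S(S(S(S(S(S(S(S(S(mul(Z, SSZ)))))))))))
  step 18: S^10(Z)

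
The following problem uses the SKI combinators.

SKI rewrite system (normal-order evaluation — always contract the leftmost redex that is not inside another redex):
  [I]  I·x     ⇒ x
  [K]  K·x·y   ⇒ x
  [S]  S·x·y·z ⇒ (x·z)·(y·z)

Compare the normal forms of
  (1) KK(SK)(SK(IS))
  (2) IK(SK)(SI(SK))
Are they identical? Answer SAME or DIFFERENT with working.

Answer: DIFFERENT — A ⇓ K(SKS), B ⇓ SK

Derivation:
Term A:
  start: KK(SK)(SK(IS))
  step 1: K(SK(IS))
  step 2: K(SKS)

Term B:
  start: IK(SK)(SI(SK))
  step 1: K(SK)(SI(SK))
  step 2: SK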